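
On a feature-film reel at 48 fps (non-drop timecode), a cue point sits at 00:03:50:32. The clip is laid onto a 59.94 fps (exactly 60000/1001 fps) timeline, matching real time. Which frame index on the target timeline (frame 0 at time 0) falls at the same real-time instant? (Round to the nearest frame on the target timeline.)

Source frame index: (0×3600 + 3×60 + 50) × 48 + 32 = 11072.
Real time: 11072 / (48) = 692/3 s.
Target frame: (692/3) × (60000/1001) = 13840000/1001 ≈ 13826.174 → 13826.

frame 13826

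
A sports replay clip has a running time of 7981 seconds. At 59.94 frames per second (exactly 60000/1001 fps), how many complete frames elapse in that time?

478381 frames

Frames = 7981 × 60000/1001 = 478860000/1001 ≈ 478381.6184.
Complete frames: 478381.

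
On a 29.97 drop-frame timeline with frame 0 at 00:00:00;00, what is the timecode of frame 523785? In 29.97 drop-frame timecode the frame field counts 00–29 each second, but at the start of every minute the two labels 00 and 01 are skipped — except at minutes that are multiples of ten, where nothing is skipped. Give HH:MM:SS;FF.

Ten DF minutes hold 17982 frames, so frame 523785 lies in block 29 (frames 521478–539459) with 2307 frames into that block.
The block's first minute is 1800 frames and the rest 1798 each; 2307 frames reaches minute 1, so 29 × 18 + 1 × 2 = 524 labels have been skipped so far.
Adding those back, label number 523785 + 524 = 524309 at 30 labels/s is 17476 s + 29 f = 4 h 51 min 16 s frame 29, i.e. 04:51:16;29.

04:51:16;29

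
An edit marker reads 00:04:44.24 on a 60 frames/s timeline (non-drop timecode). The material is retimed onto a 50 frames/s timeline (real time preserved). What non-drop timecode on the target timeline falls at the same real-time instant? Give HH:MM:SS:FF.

Source frame index: (0×3600 + 4×60 + 44) × 60 + 24 = 17064.
Real time: 17064 / (60) = 1422/5 s.
Target frame: (1422/5) × (50) = 14220.
At 50 labels/s: frame 14220 → 00:04:44:20.

00:04:44:20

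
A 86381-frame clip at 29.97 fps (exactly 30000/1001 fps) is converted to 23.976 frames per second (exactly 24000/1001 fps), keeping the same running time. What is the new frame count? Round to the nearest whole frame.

Frames at target rate = 86381 × (24000/1001) / (30000/1001) = 345524/5 ≈ 69104.800.
Nearest whole frame: 69105.

69105 frames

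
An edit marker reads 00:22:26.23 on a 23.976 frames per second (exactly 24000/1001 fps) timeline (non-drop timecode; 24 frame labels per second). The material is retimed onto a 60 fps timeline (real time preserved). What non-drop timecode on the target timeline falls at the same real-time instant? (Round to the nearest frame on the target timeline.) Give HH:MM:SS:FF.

00:22:28:18

Source frame index: (0×3600 + 22×60 + 26) × 24 + 23 = 32327.
Real time: 32327 / (24000/1001) = 32359327/24000 s.
Target frame: (32359327/24000) × (60) = 32359327/400 ≈ 80898.318 → 80898.
At 60 labels/s: frame 80898 → 00:22:28:18.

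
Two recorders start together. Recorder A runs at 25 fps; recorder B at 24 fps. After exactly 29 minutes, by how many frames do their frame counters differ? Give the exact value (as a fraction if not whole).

1740 frames

29 min = 1740 s.
A emits 25 × 1740 = 43500 frames; B emits 24 × 1740 = 41760.
Difference = 1740 frames; B is behind A.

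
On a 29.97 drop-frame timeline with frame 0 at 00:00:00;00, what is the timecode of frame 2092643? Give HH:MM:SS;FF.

19:23:44;17

Ten DF minutes hold 17982 frames, so frame 2092643 lies in block 116 (frames 2085912–2103893) with 6731 frames into that block.
The block's first minute is 1800 frames and the rest 1798 each; 6731 frames reaches minute 3, so 116 × 18 + 3 × 2 = 2094 labels have been skipped so far.
Adding those back, label number 2092643 + 2094 = 2094737 at 30 labels/s is 69824 s + 17 f = 19 h 23 min 44 s frame 17, i.e. 19:23:44;17.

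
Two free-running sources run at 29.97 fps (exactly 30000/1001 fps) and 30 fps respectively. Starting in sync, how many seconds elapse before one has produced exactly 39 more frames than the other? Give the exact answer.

1301.3 seconds

The gap grows by |30 − 30000/1001| = 30/1001 frames per second.
Time for a 39-frame gap: 39 ÷ (30/1001) = 1301.3 s.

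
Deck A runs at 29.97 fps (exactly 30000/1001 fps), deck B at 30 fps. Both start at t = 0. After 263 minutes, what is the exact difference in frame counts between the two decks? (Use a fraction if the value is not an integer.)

473400/1001 frames

263 min = 15780 s.
A emits 30000/1001 × 15780 = 473400000/1001 frames; B emits 30 × 15780 = 473400.
Difference = 473400/1001 frames (≈ 472.9271); B is ahead of A.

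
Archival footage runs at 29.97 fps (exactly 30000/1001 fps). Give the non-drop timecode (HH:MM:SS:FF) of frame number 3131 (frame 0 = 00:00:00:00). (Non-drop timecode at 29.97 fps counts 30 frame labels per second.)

00:01:44:11

3131 ÷ 30 = 104 full seconds, remainder 11 frames.
104 s = 0 h 1 min 44 s.
Timecode: 00:01:44:11.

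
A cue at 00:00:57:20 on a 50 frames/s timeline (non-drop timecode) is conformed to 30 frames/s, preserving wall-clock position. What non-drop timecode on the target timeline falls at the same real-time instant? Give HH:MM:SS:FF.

Source frame index: (0×3600 + 0×60 + 57) × 50 + 20 = 2870.
Real time: 2870 / (50) = 287/5 s.
Target frame: (287/5) × (30) = 1722.
At 30 labels/s: frame 1722 → 00:00:57:12.

00:00:57:12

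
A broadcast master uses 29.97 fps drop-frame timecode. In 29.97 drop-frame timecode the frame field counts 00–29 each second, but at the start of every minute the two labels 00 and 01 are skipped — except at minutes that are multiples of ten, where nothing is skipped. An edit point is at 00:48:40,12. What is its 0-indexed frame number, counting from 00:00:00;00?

As if non-drop at 30 labels/s: (0 × 3600 + 48 × 60 + 40) × 30 + 12 = 87612.
Minute boundaries passed: 48; those not divisible by 10: 48 − 4 = 44; dropped labels = 2 × 44 = 88.
Actual frame index = 87612 − 88 = 87524.

87524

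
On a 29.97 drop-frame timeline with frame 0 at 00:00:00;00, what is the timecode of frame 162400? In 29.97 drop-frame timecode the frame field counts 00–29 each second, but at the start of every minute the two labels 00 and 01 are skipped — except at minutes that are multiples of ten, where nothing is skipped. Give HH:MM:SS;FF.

Ten DF minutes hold 17982 frames, so frame 162400 lies in block 9 (frames 161838–179819) with 562 frames into that block.
The block's first minute is 1800 frames and the rest 1798 each; 562 frames reaches minute 0, so 9 × 18 + 0 × 2 = 162 labels have been skipped so far.
Adding those back, label number 162400 + 162 = 162562 at 30 labels/s is 5418 s + 22 f = 1 h 30 min 18 s frame 22, i.e. 01:30:18;22.

01:30:18;22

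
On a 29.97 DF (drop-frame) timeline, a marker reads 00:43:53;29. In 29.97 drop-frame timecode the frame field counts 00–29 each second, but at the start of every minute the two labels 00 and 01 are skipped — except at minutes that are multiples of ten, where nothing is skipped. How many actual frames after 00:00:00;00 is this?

Complete 10-minute blocks: 4, each 17982 frames → 71928.
Remaining 3 whole minutes in the current block: 1800 + 2 × 1798 = 5396 frames.
Within the current minute: 53 × 30 + 29 − 2 = 1617 (labels ;00/;01 skipped at this minute). Total = 71928 + 5396 + 1617 = 78941.

78941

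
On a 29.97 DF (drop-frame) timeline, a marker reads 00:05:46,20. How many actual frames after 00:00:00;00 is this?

Complete 10-minute blocks: 0, each 17982 frames → 0.
Remaining 5 whole minutes in the current block: 1800 + 4 × 1798 = 8992 frames.
Within the current minute: 46 × 30 + 20 − 2 = 1398 (labels ;00/;01 skipped at this minute). Total = 0 + 8992 + 1398 = 10390.

10390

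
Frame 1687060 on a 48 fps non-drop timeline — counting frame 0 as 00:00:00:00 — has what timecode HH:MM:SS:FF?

09:45:47:04

1687060 ÷ 48 = 35147 full seconds, remainder 4 frames.
35147 s = 9 h 45 min 47 s.
Timecode: 09:45:47:04.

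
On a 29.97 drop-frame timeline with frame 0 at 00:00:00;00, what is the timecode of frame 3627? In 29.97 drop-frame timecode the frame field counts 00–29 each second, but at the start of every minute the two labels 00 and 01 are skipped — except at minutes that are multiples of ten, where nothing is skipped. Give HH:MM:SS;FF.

Each 10-minute DF block holds 10 × 60 × 30 − 9 × 2 = 17982 frames. 3627 ÷ 17982 → 0 full blocks, remainder 3627.
Within the partial block the first minute is 1800 frames and each further minute 1798, so 2 further minute boundaries passed. Total skipped labels = 18 × 0 + 2 × 2 = 4.
Non-drop label index = 3627 + 4 = 3631; at 30 labels/s that is 00:02:01:01, i.e. DF 00:02:01;01.

00:02:01;01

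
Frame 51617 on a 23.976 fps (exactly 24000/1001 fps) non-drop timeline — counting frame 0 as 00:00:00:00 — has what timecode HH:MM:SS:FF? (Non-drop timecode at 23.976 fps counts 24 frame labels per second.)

51617 ÷ 24 = 2150 full seconds, remainder 17 frames.
2150 s = 0 h 35 min 50 s.
Timecode: 00:35:50:17.

00:35:50:17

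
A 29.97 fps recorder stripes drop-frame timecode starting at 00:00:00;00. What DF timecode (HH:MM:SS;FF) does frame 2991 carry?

00:01:39;23

Each 10-minute DF block holds 10 × 60 × 30 − 9 × 2 = 17982 frames. 2991 ÷ 17982 → 0 full blocks, remainder 2991.
Within the partial block the first minute is 1800 frames and each further minute 1798, so 1 further minute boundary passed. Total skipped labels = 18 × 0 + 2 × 1 = 2.
Non-drop label index = 2991 + 2 = 2993; at 30 labels/s that is 00:01:39:23, i.e. DF 00:01:39;23.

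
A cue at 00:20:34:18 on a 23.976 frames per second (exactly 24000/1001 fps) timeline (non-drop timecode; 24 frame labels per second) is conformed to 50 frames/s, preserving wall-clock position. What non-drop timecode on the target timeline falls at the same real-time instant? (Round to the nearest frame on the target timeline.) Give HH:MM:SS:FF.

Source frame index: (0×3600 + 20×60 + 34) × 24 + 18 = 29634.
Real time: 29634 / (24000/1001) = 4943939/4000 s.
Target frame: (4943939/4000) × (50) = 4943939/80 ≈ 61799.238 → 61799.
At 50 labels/s: frame 61799 → 00:20:35:49.

00:20:35:49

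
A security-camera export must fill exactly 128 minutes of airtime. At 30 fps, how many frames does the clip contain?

128 min = 7680 s.
Frames = 7680 × 30 = 230400.

230400 frames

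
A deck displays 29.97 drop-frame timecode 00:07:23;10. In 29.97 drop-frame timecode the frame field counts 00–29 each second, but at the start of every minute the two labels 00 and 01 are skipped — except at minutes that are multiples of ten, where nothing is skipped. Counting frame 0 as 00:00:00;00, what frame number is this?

13286

Complete 10-minute blocks: 0, each 17982 frames → 0.
Remaining 7 whole minutes in the current block: 1800 + 6 × 1798 = 12588 frames.
Within the current minute: 23 × 30 + 10 − 2 = 698 (labels ;00/;01 skipped at this minute). Total = 0 + 12588 + 698 = 13286.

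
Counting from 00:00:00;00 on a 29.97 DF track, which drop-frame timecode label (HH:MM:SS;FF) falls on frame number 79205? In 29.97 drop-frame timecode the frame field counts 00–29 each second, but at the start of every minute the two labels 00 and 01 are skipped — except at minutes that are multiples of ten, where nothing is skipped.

00:44:02;25

Ten DF minutes hold 17982 frames, so frame 79205 lies in block 4 (frames 71928–89909) with 7277 frames into that block.
The block's first minute is 1800 frames and the rest 1798 each; 7277 frames reaches minute 4, so 4 × 18 + 4 × 2 = 80 labels have been skipped so far.
Adding those back, label number 79205 + 80 = 79285 at 30 labels/s is 2642 s + 25 f = 0 h 44 min 2 s frame 25, i.e. 00:44:02;25.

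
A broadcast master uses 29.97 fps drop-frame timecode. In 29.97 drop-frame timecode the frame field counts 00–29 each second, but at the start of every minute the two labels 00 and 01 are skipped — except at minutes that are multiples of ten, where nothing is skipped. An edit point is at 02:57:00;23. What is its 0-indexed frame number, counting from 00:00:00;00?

318303

Complete 10-minute blocks: 17, each 17982 frames → 305694.
Remaining 7 whole minutes in the current block: 1800 + 6 × 1798 = 12588 frames.
Within the current minute: 0 × 30 + 23 − 2 = 21 (labels ;00/;01 skipped at this minute). Total = 305694 + 12588 + 21 = 318303.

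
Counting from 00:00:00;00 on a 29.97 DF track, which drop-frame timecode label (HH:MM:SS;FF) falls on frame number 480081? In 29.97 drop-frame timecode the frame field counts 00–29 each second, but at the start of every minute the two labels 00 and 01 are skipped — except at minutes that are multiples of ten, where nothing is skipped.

Ten DF minutes hold 17982 frames, so frame 480081 lies in block 26 (frames 467532–485513) with 12549 frames into that block.
The block's first minute is 1800 frames and the rest 1798 each; 12549 frames reaches minute 6, so 26 × 18 + 6 × 2 = 480 labels have been skipped so far.
Adding those back, label number 480081 + 480 = 480561 at 30 labels/s is 16018 s + 21 f = 4 h 26 min 58 s frame 21, i.e. 04:26:58;21.

04:26:58;21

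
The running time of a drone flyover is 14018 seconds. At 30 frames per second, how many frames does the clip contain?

420540 frames

Frames = 14018 × 30 = 420540.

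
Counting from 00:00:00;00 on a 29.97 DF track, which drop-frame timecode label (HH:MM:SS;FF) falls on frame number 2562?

00:01:25;14

Ten DF minutes hold 17982 frames, so frame 2562 lies in block 0 (frames 0–17981) with 2562 frames into that block.
The block's first minute is 1800 frames and the rest 1798 each; 2562 frames reaches minute 1, so 0 × 18 + 1 × 2 = 2 labels have been skipped so far.
Adding those back, label number 2562 + 2 = 2564 at 30 labels/s is 85 s + 14 f = 0 h 1 min 25 s frame 14, i.e. 00:01:25;14.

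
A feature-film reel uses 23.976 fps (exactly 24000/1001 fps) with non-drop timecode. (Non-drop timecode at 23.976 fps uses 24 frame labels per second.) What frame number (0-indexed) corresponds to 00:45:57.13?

Total seconds to the label: (0 × 3600 + 45 × 60 + 57) = 2757.
Frame index = 2757 × 24 + 13 = 66181.

frame 66181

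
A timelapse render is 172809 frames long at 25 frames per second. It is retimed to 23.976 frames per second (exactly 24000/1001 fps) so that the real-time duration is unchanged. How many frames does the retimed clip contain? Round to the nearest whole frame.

Frames at target rate = 172809 × (24000/1001) / (25) = 1823040/11 ≈ 165730.909.
Nearest whole frame: 165731.

165731 frames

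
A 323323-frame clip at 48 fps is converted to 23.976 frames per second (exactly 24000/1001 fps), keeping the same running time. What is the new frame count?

Target frames = source frames × (target rate / source rate) = 323323 × (24000/1001)/(48) = 323323 × 500/1001 = 161500.

161500 frames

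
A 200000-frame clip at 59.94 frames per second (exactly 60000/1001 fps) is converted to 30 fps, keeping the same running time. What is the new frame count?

Target frames = source frames × (target rate / source rate) = 200000 × (30)/(60000/1001) = 200000 × 1001/2000 = 100100.

100100 frames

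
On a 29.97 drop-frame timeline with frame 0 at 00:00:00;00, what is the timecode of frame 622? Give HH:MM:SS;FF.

00:00:20;22

Ten DF minutes hold 17982 frames, so frame 622 lies in block 0 (frames 0–17981) with 622 frames into that block.
The block's first minute is 1800 frames and the rest 1798 each; 622 frames reaches minute 0, so 0 × 18 + 0 × 2 = 0 labels have been skipped so far.
Adding those back, label number 622 + 0 = 622 at 30 labels/s is 20 s + 22 f = 0 h 0 min 20 s frame 22, i.e. 00:00:20;22.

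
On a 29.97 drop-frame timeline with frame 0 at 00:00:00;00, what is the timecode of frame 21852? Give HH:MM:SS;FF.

00:12:09;04

Each 10-minute DF block holds 10 × 60 × 30 − 9 × 2 = 17982 frames. 21852 ÷ 17982 → 1 full block, remainder 3870.
Within the partial block the first minute is 1800 frames and each further minute 1798, so 2 further minute boundaries passed. Total skipped labels = 18 × 1 + 2 × 2 = 22.
Non-drop label index = 21852 + 22 = 21874; at 30 labels/s that is 00:12:09:04, i.e. DF 00:12:09;04.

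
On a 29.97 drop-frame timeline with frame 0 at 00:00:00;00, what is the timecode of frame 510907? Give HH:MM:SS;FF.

04:44:07;09

Each 10-minute DF block holds 10 × 60 × 30 − 9 × 2 = 17982 frames. 510907 ÷ 17982 → 28 full blocks, remainder 7411.
Within the partial block the first minute is 1800 frames and each further minute 1798, so 4 further minute boundaries passed. Total skipped labels = 18 × 28 + 2 × 4 = 512.
Non-drop label index = 510907 + 512 = 511419; at 30 labels/s that is 04:44:07:09, i.e. DF 04:44:07;09.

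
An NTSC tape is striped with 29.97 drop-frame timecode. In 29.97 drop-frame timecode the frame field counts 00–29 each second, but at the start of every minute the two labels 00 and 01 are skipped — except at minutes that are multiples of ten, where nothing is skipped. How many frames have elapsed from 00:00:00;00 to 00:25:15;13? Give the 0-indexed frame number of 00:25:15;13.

Complete 10-minute blocks: 2, each 17982 frames → 35964.
Remaining 5 whole minutes in the current block: 1800 + 4 × 1798 = 8992 frames.
Within the current minute: 15 × 30 + 13 − 2 = 461 (labels ;00/;01 skipped at this minute). Total = 35964 + 8992 + 461 = 45417.

45417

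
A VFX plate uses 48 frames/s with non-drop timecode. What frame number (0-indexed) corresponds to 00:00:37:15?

Total seconds to the label: (0 × 3600 + 0 × 60 + 37) = 37.
Frame index = 37 × 48 + 15 = 1791.

frame 1791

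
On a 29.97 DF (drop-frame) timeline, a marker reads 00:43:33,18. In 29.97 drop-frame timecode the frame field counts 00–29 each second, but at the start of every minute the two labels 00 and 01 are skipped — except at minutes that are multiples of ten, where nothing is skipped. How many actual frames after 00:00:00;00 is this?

As if non-drop at 30 labels/s: (0 × 3600 + 43 × 60 + 33) × 30 + 18 = 78408.
Minute boundaries passed: 43; those not divisible by 10: 43 − 4 = 39; dropped labels = 2 × 39 = 78.
Actual frame index = 78408 − 78 = 78330.

78330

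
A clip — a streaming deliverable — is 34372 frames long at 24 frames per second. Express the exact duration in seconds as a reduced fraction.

Running time = 34372 ÷ (24) = 34372 × 1/24 = 8593/6 s.

8593/6 seconds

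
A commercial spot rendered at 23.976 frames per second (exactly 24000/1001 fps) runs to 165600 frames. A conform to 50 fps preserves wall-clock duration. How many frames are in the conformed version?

Target frames = source frames × (target rate / source rate) = 165600 × (50)/(24000/1001) = 165600 × 1001/480 = 345345.

345345 frames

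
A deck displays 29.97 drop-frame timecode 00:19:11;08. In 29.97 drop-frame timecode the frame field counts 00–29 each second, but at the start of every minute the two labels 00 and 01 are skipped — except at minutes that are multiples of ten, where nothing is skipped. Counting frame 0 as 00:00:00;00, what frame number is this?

Complete 10-minute blocks: 1, each 17982 frames → 17982.
Remaining 9 whole minutes in the current block: 1800 + 8 × 1798 = 16184 frames.
Within the current minute: 11 × 30 + 8 − 2 = 336 (labels ;00/;01 skipped at this minute). Total = 17982 + 16184 + 336 = 34502.

34502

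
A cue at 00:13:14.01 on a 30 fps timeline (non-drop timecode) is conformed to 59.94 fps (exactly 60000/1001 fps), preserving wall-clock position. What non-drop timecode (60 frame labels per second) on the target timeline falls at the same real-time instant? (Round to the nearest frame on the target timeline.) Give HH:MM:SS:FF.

Source frame index: (0×3600 + 13×60 + 14) × 30 + 1 = 23821.
Real time: 23821 / (30) = 23821/30 s.
Target frame: (23821/30) × (60000/1001) = 6806000/143 ≈ 47594.406 → 47594.
At 60 labels/s: frame 47594 → 00:13:13:14.

00:13:13:14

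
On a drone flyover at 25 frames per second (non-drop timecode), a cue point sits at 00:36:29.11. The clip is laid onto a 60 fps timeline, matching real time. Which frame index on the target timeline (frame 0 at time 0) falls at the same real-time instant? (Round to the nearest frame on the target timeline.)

Source frame index: (0×3600 + 36×60 + 29) × 25 + 11 = 54736.
Real time: 54736 / (25) = 54736/25 s.
Target frame: (54736/25) × (60) = 656832/5 ≈ 131366.400 → 131366.

frame 131366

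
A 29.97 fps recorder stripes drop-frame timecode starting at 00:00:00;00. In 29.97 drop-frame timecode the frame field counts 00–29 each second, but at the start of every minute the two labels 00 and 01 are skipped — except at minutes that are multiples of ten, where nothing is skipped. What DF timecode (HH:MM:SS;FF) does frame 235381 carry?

Ten DF minutes hold 17982 frames, so frame 235381 lies in block 13 (frames 233766–251747) with 1615 frames into that block.
The block's first minute is 1800 frames and the rest 1798 each; 1615 frames reaches minute 0, so 13 × 18 + 0 × 2 = 234 labels have been skipped so far.
Adding those back, label number 235381 + 234 = 235615 at 30 labels/s is 7853 s + 25 f = 2 h 10 min 53 s frame 25, i.e. 02:10:53;25.

02:10:53;25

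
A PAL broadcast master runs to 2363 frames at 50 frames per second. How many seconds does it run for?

47.26 seconds

Running time = 2363 / (50) = 47.26 s.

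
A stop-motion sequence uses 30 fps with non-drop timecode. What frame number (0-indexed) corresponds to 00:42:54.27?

frame 77247

Total seconds to the label: (0 × 3600 + 42 × 60 + 54) = 2574.
Frame index = 2574 × 30 + 27 = 77247.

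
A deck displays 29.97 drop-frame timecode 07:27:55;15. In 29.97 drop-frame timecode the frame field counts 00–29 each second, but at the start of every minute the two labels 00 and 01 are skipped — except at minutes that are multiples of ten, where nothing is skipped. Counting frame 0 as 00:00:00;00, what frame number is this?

805459

As if non-drop at 30 labels/s: (7 × 3600 + 27 × 60 + 55) × 30 + 15 = 806265.
Minute boundaries passed: 447; those not divisible by 10: 447 − 44 = 403; dropped labels = 2 × 403 = 806.
Actual frame index = 806265 − 806 = 805459.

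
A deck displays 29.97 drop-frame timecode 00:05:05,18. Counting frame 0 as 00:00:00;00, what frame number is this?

Complete 10-minute blocks: 0, each 17982 frames → 0.
Remaining 5 whole minutes in the current block: 1800 + 4 × 1798 = 8992 frames.
Within the current minute: 5 × 30 + 18 − 2 = 166 (labels ;00/;01 skipped at this minute). Total = 0 + 8992 + 166 = 9158.

9158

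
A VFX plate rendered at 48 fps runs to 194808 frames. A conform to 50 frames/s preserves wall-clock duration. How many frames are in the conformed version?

Target frames = source frames × (target rate / source rate) = 194808 × (50)/(48) = 194808 × 25/24 = 202925.

202925 frames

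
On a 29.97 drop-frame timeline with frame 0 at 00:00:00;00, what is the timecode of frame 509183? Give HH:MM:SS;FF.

04:43:09;23

Ten DF minutes hold 17982 frames, so frame 509183 lies in block 28 (frames 503496–521477) with 5687 frames into that block.
The block's first minute is 1800 frames and the rest 1798 each; 5687 frames reaches minute 3, so 28 × 18 + 3 × 2 = 510 labels have been skipped so far.
Adding those back, label number 509183 + 510 = 509693 at 30 labels/s is 16989 s + 23 f = 4 h 43 min 9 s frame 23, i.e. 04:43:09;23.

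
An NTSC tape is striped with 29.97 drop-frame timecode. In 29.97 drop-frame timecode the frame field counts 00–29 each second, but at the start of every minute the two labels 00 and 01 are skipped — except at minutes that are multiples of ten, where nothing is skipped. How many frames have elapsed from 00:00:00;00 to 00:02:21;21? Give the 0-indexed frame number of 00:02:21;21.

As if non-drop at 30 labels/s: (0 × 3600 + 2 × 60 + 21) × 30 + 21 = 4251.
Minute boundaries passed: 2; those not divisible by 10: 2 − 0 = 2; dropped labels = 2 × 2 = 4.
Actual frame index = 4251 − 4 = 4247.

4247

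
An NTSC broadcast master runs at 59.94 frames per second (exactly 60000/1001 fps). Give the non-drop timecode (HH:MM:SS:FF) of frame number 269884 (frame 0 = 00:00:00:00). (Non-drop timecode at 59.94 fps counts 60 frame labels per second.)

269884 ÷ 60 = 4498 full seconds, remainder 4 frames.
4498 s = 1 h 14 min 58 s.
Timecode: 01:14:58:04.

01:14:58:04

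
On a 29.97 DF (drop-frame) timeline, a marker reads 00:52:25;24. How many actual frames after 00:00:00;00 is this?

94280

As if non-drop at 30 labels/s: (0 × 3600 + 52 × 60 + 25) × 30 + 24 = 94374.
Minute boundaries passed: 52; those not divisible by 10: 52 − 5 = 47; dropped labels = 2 × 47 = 94.
Actual frame index = 94374 − 94 = 94280.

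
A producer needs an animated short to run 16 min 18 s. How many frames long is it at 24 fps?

16 min 18 s = 978 s.
Frames = 978 × 24 = 23472.

23472 frames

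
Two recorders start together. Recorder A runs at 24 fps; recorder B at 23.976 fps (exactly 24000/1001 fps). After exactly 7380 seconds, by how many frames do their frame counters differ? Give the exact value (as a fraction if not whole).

A emits 24 × 7380 = 177120 frames; B emits 24000/1001 × 7380 = 177120000/1001.
Difference = 177120/1001 frames (≈ 176.9431); B is behind A.

177120/1001 frames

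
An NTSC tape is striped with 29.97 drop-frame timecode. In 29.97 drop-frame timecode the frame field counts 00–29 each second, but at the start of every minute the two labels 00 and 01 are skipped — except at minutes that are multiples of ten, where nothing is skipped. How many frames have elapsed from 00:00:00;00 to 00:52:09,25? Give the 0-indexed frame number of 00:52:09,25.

93801

As if non-drop at 30 labels/s: (0 × 3600 + 52 × 60 + 9) × 30 + 25 = 93895.
Minute boundaries passed: 52; those not divisible by 10: 52 − 5 = 47; dropped labels = 2 × 47 = 94.
Actual frame index = 93895 − 94 = 93801.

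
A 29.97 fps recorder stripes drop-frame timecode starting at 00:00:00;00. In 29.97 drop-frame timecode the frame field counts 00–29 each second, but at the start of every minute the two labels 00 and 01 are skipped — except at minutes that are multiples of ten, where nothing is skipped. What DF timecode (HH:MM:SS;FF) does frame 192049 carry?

01:46:48;01

Each 10-minute DF block holds 10 × 60 × 30 − 9 × 2 = 17982 frames. 192049 ÷ 17982 → 10 full blocks, remainder 12229.
Within the partial block the first minute is 1800 frames and each further minute 1798, so 6 further minute boundaries passed. Total skipped labels = 18 × 10 + 2 × 6 = 192.
Non-drop label index = 192049 + 192 = 192241; at 30 labels/s that is 01:46:48:01, i.e. DF 01:46:48;01.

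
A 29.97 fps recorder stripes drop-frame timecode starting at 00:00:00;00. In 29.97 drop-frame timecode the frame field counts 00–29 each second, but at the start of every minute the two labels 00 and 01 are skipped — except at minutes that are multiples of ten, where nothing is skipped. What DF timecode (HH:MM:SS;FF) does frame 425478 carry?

03:56:36;24

Each 10-minute DF block holds 10 × 60 × 30 − 9 × 2 = 17982 frames. 425478 ÷ 17982 → 23 full blocks, remainder 11892.
Within the partial block the first minute is 1800 frames and each further minute 1798, so 6 further minute boundaries passed. Total skipped labels = 18 × 23 + 2 × 6 = 426.
Non-drop label index = 425478 + 426 = 425904; at 30 labels/s that is 03:56:36:24, i.e. DF 03:56:36;24.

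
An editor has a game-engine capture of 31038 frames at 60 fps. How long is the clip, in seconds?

Running time = 31038 / (60) = 517.3 s.

517.3 seconds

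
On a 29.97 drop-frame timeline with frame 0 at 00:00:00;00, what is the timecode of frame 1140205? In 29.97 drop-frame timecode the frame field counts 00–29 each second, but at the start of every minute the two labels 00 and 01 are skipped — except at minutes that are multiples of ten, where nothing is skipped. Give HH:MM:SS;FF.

Ten DF minutes hold 17982 frames, so frame 1140205 lies in block 63 (frames 1132866–1150847) with 7339 frames into that block.
The block's first minute is 1800 frames and the rest 1798 each; 7339 frames reaches minute 4, so 63 × 18 + 4 × 2 = 1142 labels have been skipped so far.
Adding those back, label number 1140205 + 1142 = 1141347 at 30 labels/s is 38044 s + 27 f = 10 h 34 min 4 s frame 27, i.e. 10:34:04;27.

10:34:04;27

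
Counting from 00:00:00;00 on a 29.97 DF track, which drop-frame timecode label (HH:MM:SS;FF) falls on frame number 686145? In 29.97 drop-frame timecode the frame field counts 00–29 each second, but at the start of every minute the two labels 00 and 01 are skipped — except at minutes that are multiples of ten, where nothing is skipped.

Ten DF minutes hold 17982 frames, so frame 686145 lies in block 38 (frames 683316–701297) with 2829 frames into that block.
The block's first minute is 1800 frames and the rest 1798 each; 2829 frames reaches minute 1, so 38 × 18 + 1 × 2 = 686 labels have been skipped so far.
Adding those back, label number 686145 + 686 = 686831 at 30 labels/s is 22894 s + 11 f = 6 h 21 min 34 s frame 11, i.e. 06:21:34;11.

06:21:34;11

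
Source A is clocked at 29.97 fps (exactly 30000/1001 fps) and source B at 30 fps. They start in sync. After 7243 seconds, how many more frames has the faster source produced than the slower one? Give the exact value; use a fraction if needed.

217290/1001 frames

A emits 30000/1001 × 7243 = 217290000/1001 frames; B emits 30 × 7243 = 217290.
Difference = 217290/1001 frames (≈ 217.0729); B is ahead of A.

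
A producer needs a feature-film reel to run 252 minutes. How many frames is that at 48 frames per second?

725760 frames

252 min = 15120 s.
Frames = 15120 × 48 = 725760.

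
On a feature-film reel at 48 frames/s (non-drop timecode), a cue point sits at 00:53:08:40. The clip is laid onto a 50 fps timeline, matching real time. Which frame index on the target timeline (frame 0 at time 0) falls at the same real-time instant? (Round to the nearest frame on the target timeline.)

Source frame index: (0×3600 + 53×60 + 8) × 48 + 40 = 153064.
Real time: 153064 / (48) = 19133/6 s.
Target frame: (19133/6) × (50) = 478325/3 ≈ 159441.667 → 159442.

frame 159442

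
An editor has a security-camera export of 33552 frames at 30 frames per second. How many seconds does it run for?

Running time = 33552 / (30) = 1118.4 s.

1118.4 seconds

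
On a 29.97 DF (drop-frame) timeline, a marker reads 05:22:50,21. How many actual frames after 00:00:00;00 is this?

580541

Complete 10-minute blocks: 32, each 17982 frames → 575424.
Remaining 2 whole minutes in the current block: 1800 + 1 × 1798 = 3598 frames.
Within the current minute: 50 × 30 + 21 − 2 = 1519 (labels ;00/;01 skipped at this minute). Total = 575424 + 3598 + 1519 = 580541.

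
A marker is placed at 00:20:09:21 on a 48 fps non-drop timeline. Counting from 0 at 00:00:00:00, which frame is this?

58053

Total seconds to the label: (0 × 3600 + 20 × 60 + 9) = 1209.
Frame index = 1209 × 48 + 21 = 58053.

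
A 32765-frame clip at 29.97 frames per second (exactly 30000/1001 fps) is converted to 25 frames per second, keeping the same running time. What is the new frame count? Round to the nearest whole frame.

Frames at target rate = 32765 × (25) / (30000/1001) = 6559553/240 ≈ 27331.471.
Nearest whole frame: 27331.

27331 frames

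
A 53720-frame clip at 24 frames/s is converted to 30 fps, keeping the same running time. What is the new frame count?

Target frames = source frames × (target rate / source rate) = 53720 × (30)/(24) = 53720 × 5/4 = 67150.

67150 frames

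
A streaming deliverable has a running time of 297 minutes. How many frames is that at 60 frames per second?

297 min = 17820 s.
Frames = 17820 × 60 = 1069200.

1069200 frames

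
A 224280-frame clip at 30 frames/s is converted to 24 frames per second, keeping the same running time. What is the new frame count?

Target frames = source frames × (target rate / source rate) = 224280 × (24)/(30) = 224280 × 4/5 = 179424.

179424 frames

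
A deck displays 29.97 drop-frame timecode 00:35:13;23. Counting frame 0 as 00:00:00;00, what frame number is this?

As if non-drop at 30 labels/s: (0 × 3600 + 35 × 60 + 13) × 30 + 23 = 63413.
Minute boundaries passed: 35; those not divisible by 10: 35 − 3 = 32; dropped labels = 2 × 32 = 64.
Actual frame index = 63413 − 64 = 63349.

63349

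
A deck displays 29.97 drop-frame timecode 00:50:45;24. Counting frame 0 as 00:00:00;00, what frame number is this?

91284

As if non-drop at 30 labels/s: (0 × 3600 + 50 × 60 + 45) × 30 + 24 = 91374.
Minute boundaries passed: 50; those not divisible by 10: 50 − 5 = 45; dropped labels = 2 × 45 = 90.
Actual frame index = 91374 − 90 = 91284.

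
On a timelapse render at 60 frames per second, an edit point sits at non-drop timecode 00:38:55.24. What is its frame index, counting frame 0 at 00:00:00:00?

frame 140124

Total seconds to the label: (0 × 3600 + 38 × 60 + 55) = 2335.
Frame index = 2335 × 60 + 24 = 140124.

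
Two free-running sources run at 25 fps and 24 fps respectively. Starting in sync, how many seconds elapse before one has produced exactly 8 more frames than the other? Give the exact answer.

8 seconds

The gap grows by |24 − 25| = 1 frame per second.
Time for a 8-frame gap: 8 ÷ (1) = 8 s.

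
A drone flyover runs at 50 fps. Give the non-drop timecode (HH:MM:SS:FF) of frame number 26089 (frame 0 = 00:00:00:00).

00:08:41:39

26089 ÷ 50 = 521 full seconds, remainder 39 frames.
521 s = 0 h 8 min 41 s.
Timecode: 00:08:41:39.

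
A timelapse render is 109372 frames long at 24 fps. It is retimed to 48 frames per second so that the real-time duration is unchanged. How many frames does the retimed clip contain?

Target frames = source frames × (target rate / source rate) = 109372 × (48)/(24) = 109372 × 2 = 218744.

218744 frames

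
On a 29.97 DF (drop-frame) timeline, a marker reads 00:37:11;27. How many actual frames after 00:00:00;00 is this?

Complete 10-minute blocks: 3, each 17982 frames → 53946.
Remaining 7 whole minutes in the current block: 1800 + 6 × 1798 = 12588 frames.
Within the current minute: 11 × 30 + 27 − 2 = 355 (labels ;00/;01 skipped at this minute). Total = 53946 + 12588 + 355 = 66889.

66889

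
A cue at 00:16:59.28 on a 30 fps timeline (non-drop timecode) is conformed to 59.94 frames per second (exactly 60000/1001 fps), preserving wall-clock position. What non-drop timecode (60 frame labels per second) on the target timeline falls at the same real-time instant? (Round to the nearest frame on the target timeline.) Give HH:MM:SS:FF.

Source frame index: (0×3600 + 16×60 + 59) × 30 + 28 = 30598.
Real time: 30598 / (30) = 15299/15 s.
Target frame: (15299/15) × (60000/1001) = 61196000/1001 ≈ 61134.865 → 61135.
At 60 labels/s: frame 61135 → 00:16:58:55.

00:16:58:55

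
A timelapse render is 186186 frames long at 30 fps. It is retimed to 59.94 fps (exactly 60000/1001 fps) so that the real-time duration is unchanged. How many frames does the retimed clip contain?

372000 frames

Target frames = source frames × (target rate / source rate) = 186186 × (60000/1001)/(30) = 186186 × 2000/1001 = 372000.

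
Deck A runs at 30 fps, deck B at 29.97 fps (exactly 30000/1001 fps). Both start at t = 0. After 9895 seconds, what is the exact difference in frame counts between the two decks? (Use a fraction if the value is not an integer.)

296850/1001 frames

A emits 30 × 9895 = 296850 frames; B emits 30000/1001 × 9895 = 296850000/1001.
Difference = 296850/1001 frames (≈ 296.5534); B is behind A.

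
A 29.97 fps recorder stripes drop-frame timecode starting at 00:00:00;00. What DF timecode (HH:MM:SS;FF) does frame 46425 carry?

Ten DF minutes hold 17982 frames, so frame 46425 lies in block 2 (frames 35964–53945) with 10461 frames into that block.
The block's first minute is 1800 frames and the rest 1798 each; 10461 frames reaches minute 5, so 2 × 18 + 5 × 2 = 46 labels have been skipped so far.
Adding those back, label number 46425 + 46 = 46471 at 30 labels/s is 1549 s + 1 f = 0 h 25 min 49 s frame 1, i.e. 00:25:49;01.

00:25:49;01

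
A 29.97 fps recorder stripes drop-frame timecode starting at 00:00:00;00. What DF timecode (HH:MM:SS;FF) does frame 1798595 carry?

16:40:13;05

Each 10-minute DF block holds 10 × 60 × 30 − 9 × 2 = 17982 frames. 1798595 ÷ 17982 → 100 full blocks, remainder 395.
Within the partial block the first minute is 1800 frames and each further minute 1798, so 0 further minute boundaries passed. Total skipped labels = 18 × 100 + 2 × 0 = 1800.
Non-drop label index = 1798595 + 1800 = 1800395; at 30 labels/s that is 16:40:13:05, i.e. DF 16:40:13;05.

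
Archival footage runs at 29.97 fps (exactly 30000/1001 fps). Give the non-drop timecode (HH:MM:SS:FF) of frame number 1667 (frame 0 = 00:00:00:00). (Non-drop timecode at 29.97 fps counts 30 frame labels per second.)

00:00:55:17

1667 ÷ 30 = 55 full seconds, remainder 17 frames.
55 s = 0 h 0 min 55 s.
Timecode: 00:00:55:17.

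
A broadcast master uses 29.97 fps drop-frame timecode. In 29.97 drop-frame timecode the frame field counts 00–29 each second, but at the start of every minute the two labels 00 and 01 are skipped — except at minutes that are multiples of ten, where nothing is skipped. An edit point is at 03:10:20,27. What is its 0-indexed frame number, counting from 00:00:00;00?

342285

Complete 10-minute blocks: 19, each 17982 frames → 341658.
Remaining 0 whole minutes in the current block: 0 frames.
Within the current minute: 20 × 30 + 27 = 627. Total = 341658 + 0 + 627 = 342285.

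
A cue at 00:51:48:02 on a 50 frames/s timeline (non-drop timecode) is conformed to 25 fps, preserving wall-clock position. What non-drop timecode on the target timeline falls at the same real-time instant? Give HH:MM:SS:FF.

00:51:48:01

Source frame index: (0×3600 + 51×60 + 48) × 50 + 2 = 155402.
Real time: 155402 / (50) = 77701/25 s.
Target frame: (77701/25) × (25) = 77701.
At 25 labels/s: frame 77701 → 00:51:48:01.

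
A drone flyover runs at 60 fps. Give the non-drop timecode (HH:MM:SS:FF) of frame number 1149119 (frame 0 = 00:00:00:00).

05:19:11:59

1149119 ÷ 60 = 19151 full seconds, remainder 59 frames.
19151 s = 5 h 19 min 11 s.
Timecode: 05:19:11:59.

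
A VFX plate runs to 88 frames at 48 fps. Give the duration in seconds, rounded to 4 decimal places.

1.8333 seconds

Running time = 88 × 1/48 = 11/6 s ≈ 1.8333 s.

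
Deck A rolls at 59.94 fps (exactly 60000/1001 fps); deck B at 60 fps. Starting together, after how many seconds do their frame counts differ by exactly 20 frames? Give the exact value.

The gap grows by |60 − 60000/1001| = 60/1001 frames per second.
Time for a 20-frame gap: 20 ÷ (60/1001) = 1001/3 s.

1001/3 seconds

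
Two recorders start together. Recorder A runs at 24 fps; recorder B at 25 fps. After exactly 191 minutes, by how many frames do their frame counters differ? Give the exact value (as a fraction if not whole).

11460 frames

191 min = 11460 s.
A emits 24 × 11460 = 275040 frames; B emits 25 × 11460 = 286500.
Difference = 11460 frames; B is ahead of A.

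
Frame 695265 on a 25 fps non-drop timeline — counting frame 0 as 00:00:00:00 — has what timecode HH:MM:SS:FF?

695265 ÷ 25 = 27810 full seconds, remainder 15 frames.
27810 s = 7 h 43 min 30 s.
Timecode: 07:43:30:15.

07:43:30:15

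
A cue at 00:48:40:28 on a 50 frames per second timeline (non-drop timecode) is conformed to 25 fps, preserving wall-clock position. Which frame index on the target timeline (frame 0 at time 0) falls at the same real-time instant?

Source frame index: (0×3600 + 48×60 + 40) × 50 + 28 = 146028.
Real time: 146028 / (50) = 73014/25 s.
Target frame: (73014/25) × (25) = 73014.

frame 73014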